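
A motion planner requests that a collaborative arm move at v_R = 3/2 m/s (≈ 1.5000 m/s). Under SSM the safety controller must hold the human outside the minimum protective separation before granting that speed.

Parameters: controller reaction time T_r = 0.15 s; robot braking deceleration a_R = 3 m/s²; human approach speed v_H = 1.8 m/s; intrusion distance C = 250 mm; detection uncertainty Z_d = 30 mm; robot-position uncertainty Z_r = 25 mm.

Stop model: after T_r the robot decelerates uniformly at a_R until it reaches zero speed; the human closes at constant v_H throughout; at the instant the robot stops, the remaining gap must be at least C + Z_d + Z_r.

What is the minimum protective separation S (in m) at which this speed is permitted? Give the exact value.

S_min = 83/40 m = 2.0750 m

stop time T_s = (3/2)/3 = 0.5000 s
robot covers v_R·T_r = 1.5000·0.1500 = 0.2250 m before braking
robot covers 1.5000·0.5000 − ½·3.0000·0.5000² = 0.3750 m while stopping
person approaches 1.8000·(0.1500+0.5000) = 1.1700 m
margins: 0.2500+0.0300+0.0250 = 0.3050 m
S_min ≈ 0.2250+0.3750+1.1700+0.3050  ⇒  S_min = 83/40 m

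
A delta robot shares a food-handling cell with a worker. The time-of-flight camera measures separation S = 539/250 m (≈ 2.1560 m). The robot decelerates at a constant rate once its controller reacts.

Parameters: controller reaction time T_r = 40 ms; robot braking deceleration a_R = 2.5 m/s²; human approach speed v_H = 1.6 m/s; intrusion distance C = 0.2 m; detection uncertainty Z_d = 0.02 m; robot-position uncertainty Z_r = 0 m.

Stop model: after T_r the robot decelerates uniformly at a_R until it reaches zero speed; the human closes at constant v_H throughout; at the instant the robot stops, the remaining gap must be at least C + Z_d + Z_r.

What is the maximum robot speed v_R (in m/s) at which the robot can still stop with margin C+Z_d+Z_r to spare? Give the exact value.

collect terms ⇒ (1/5)·v_R² + (17/25)·v_R + (-234/125) = 0
  disc = (17/25)² − 4·(1/5)·(-234/125) = 49/25 ; √disc = 7/5
  v_R = (−(17/25) + 7/5) / (2·(1/5)) = 9/5 m/s
check:
stop time T_s = (9/5)/(5/2) = 0.7200 s
reaction-phase robot travel = 1.8000·0.0400 = 0.0720 m
braking distance = 1.8000²/(2·2.5000) = 0.6480 m
human over T_r+T_s: 1.6000·(0.0400+0.7200) = 1.2160 m
margins: 0.2000+0.0200+0.0000 = 0.2200 m
sum ≈ 0.0720+0.6480+1.2160+0.2200 ≈ 2.1560 m = S ✓

v_R_max = 9/5 m/s = 1.8000 m/s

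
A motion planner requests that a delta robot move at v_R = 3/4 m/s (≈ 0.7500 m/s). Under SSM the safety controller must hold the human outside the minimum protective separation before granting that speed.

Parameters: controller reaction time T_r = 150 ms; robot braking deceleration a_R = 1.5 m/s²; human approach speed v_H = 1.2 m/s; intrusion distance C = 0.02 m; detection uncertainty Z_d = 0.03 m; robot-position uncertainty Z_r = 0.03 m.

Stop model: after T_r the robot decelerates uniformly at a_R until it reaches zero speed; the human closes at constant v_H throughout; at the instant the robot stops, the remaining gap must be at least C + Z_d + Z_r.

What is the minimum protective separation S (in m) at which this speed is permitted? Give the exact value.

S_min = 29/25 m = 1.1600 m

T_s = v_R/a_R = (3/4)/(3/2) = 0.5000 s
robot in T_r: 0.7500·0.1500 = 0.1125 m
robot under decel: 0.7500²/(2·1.5000) = 0.1875 m
person approaches 1.2000·(0.1500+0.5000) = 0.7800 m
residual clearance needed = 0.0200+0.0300+0.0300 = 0.0800 m
S_min ≈ 0.1125+0.1875+0.7800+0.0800  ⇒  S_min = 29/25 m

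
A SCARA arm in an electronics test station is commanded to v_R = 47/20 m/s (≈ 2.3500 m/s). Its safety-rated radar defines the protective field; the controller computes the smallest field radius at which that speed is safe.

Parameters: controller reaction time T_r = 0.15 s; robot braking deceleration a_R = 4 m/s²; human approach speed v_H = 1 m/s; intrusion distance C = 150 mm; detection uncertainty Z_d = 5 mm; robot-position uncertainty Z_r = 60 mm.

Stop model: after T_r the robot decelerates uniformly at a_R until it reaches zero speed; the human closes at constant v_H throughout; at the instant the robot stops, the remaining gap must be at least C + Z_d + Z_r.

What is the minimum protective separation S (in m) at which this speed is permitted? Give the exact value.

braking lasts T_s = (47/20)/4 = 0.5875 s
robot covers v_R·T_r = 2.3500·0.1500 = 0.3525 m before braking
braking distance = 2.3500²/(2·4.0000) = 0.6903 m
person approaches 1.0000·(0.1500+0.5875) = 0.7375 m
C+Z_d+Z_r = 0.1500+0.0050+0.0600 = 0.2150 m
S_min ≈ 0.3525+0.6903+0.7375+0.2150  ⇒  S_min = 1277/640 m

S_min = 1277/640 m = 1.9953 m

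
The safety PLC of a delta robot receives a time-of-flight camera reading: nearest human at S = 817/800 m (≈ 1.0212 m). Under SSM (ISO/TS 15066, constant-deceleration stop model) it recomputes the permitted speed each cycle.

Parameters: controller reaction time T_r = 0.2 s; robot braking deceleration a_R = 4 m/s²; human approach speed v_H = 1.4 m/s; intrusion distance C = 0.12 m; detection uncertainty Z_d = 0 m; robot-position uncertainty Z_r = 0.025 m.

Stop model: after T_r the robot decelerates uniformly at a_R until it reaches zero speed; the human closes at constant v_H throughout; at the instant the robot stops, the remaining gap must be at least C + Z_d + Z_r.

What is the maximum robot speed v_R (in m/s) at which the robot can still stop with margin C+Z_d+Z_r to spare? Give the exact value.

v_R_max = 9/10 m/s = 0.9000 m/s

collect terms ⇒ (1/8)·v_R² + (11/20)·v_R + (-477/800) = 0
  disc = (11/20)² − 4·(1/8)·(-477/800) = 961/1600 ; √disc = 31/40
  v_R = (−(11/20) + 31/40) / (2·(1/8)) = 9/10 m/s
check:
T_s = v_R/a_R = (9/10)/4 = 0.2250 s
robot covers v_R·T_r = 0.9000·0.2000 = 0.1800 m before braking
braking distance = 0.9000²/(2·4.0000) = 0.1013 m
person approaches 1.4000·(0.2000+0.2250) = 0.5950 m
residual clearance needed = 0.1200+0.0000+0.0250 = 0.1450 m
sum ≈ 0.1800+0.1013+0.5950+0.1450 ≈ 1.0212 m = S ✓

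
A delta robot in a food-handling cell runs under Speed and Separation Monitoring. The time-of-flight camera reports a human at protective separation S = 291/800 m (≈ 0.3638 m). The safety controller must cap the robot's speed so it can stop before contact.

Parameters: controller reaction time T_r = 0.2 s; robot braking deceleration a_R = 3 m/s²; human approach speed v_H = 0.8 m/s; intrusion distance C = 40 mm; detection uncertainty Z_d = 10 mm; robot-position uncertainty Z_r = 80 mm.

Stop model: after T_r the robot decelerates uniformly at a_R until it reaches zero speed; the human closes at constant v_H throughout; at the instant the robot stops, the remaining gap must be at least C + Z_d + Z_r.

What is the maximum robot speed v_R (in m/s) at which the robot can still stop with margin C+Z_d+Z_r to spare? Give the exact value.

v_R_max = 3/20 m/s = 0.1500 m/s

collect terms ⇒ (1/6)·v_R² + (7/15)·v_R + (-59/800) = 0
  disc = (7/15)² − 4·(1/6)·(-59/800) = 961/3600 ; √disc = 31/60
  v_R = (−(7/15) + 31/60) / (2·(1/6)) = 3/20 m/s
check:
stop time T_s = (3/20)/3 = 0.0500 s
reaction-phase robot travel = 0.1500·0.2000 = 0.0300 m
robot covers 0.1500·0.0500 − ½·3.0000·0.0500² = 0.0037 m while stopping
person approaches 0.8000·(0.2000+0.0500) = 0.2000 m
margins: 0.0400+0.0100+0.0800 = 0.1300 m
sum ≈ 0.0300+0.0037+0.2000+0.1300 ≈ 0.3638 m = S ✓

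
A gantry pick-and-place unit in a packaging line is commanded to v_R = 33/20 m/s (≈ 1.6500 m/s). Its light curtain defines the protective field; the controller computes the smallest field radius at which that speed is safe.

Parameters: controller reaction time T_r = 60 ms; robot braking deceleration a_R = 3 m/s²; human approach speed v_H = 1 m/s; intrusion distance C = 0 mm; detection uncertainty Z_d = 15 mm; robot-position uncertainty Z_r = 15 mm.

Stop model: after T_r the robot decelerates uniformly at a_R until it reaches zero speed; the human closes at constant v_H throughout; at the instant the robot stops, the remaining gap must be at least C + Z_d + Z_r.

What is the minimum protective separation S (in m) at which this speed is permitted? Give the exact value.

S_min = 4771/4000 m = 1.1927 m

braking lasts T_s = (33/20)/3 = 0.5500 s
reaction-phase robot travel = 1.6500·0.0600 = 0.0990 m
robot covers 1.6500·0.5500 − ½·3.0000·0.5500² = 0.4537 m while stopping
person approaches 1.0000·(0.0600+0.5500) = 0.6100 m
margins: 0.0000+0.0150+0.0150 = 0.0300 m
S_min ≈ 0.0990+0.4537+0.6100+0.0300  ⇒  S_min = 4771/4000 m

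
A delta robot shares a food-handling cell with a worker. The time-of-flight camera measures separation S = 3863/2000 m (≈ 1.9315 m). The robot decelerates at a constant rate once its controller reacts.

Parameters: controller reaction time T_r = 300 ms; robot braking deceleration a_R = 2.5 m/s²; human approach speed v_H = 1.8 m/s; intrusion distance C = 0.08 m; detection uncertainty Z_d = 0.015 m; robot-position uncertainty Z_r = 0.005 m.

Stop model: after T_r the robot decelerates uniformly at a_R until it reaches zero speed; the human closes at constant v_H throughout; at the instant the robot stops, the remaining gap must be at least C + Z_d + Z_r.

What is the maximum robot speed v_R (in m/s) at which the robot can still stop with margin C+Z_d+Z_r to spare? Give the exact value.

v_R_max = 21/20 m/s = 1.0500 m/s

quadratic (1/5)·v² + (51/50)·v + (-2583/2000) = 0
  disc = (51/50)² − 4·(1/5)·(-2583/2000) = 1296/625 ; √disc = 36/25
  v_R = (−(51/50) + 36/25) / (2·(1/5)) = 21/20 m/s
check:
stop time T_s = (21/20)/(5/2) = 0.4200 s
robot in T_r: 1.0500·0.3000 = 0.3150 m
robot covers 1.0500·0.4200 − ½·2.5000·0.4200² = 0.2205 m while stopping
human closes 1.8000·0.7200 = 1.2960 m
C+Z_d+Z_r = 0.0800+0.0150+0.0050 = 0.1000 m
sum ≈ 0.3150+0.2205+1.2960+0.1000 ≈ 1.9315 m = S ✓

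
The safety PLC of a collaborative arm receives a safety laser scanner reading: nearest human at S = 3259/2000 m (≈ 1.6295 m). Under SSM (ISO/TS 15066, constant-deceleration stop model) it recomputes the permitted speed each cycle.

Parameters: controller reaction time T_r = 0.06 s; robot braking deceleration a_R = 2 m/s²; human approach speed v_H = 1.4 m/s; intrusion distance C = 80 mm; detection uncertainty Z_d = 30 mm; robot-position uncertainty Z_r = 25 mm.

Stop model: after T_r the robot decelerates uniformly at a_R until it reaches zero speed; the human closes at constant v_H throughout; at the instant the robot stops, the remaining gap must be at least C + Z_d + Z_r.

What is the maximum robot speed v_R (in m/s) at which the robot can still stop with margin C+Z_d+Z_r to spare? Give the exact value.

v_R_max = 13/10 m/s = 1.3000 m/s

quadratic (1/4)·v² + (19/25)·v + (-2821/2000) = 0
  disc = (19/25)² − 4·(1/4)·(-2821/2000) = 19881/10000 ; √disc = 141/100
  v_R = (−(19/25) + 141/100) / (2·(1/4)) = 13/10 m/s
check:
stop time T_s = (13/10)/2 = 0.6500 s
robot in T_r: 1.3000·0.0600 = 0.0780 m
robot under decel: 1.3000²/(2·2.0000) = 0.4225 m
human over T_r+T_s: 1.4000·(0.0600+0.6500) = 0.9940 m
C+Z_d+Z_r = 0.0800+0.0300+0.0250 = 0.1350 m
sum ≈ 0.0780+0.4225+0.9940+0.1350 ≈ 1.6295 m = S ✓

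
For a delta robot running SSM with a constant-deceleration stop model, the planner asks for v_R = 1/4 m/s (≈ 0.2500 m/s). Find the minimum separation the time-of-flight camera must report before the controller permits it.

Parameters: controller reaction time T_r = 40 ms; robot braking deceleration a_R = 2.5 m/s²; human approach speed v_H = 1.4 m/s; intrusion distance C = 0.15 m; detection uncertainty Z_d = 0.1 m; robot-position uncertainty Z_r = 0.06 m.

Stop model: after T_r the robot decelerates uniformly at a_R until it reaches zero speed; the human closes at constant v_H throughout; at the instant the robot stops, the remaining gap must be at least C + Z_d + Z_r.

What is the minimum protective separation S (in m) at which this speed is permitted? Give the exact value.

T_s = v_R/a_R = (1/4)/(5/2) = 0.1000 s
reaction-phase robot travel = 0.2500·0.0400 = 0.0100 m
robot under decel: 0.2500²/(2·2.5000) = 0.0125 m
human closes 1.4000·0.1400 = 0.1960 m
C+Z_d+Z_r = 0.1500+0.1000+0.0600 = 0.3100 m
S_min ≈ 0.0100+0.0125+0.1960+0.3100  ⇒  S_min = 1057/2000 m

S_min = 1057/2000 m = 0.5285 m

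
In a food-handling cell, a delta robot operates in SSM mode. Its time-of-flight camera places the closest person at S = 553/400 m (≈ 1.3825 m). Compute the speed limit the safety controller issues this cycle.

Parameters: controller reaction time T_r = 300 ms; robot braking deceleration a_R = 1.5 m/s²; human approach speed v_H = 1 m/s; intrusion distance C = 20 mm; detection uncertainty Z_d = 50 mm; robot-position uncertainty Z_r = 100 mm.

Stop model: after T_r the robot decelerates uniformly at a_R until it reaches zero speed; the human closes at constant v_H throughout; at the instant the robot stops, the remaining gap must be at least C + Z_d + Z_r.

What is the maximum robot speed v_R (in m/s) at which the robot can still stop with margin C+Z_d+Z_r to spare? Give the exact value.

at the boundary: (1/3)·v² + (29/30)·v + (-73/80) = 0
  disc = (29/30)² − 4·(1/3)·(-73/80) = 484/225 ; √disc = 22/15
  v_R = (−(29/30) + 22/15) / (2·(1/3)) = 3/4 m/s
check:
braking lasts T_s = (3/4)/(3/2) = 0.5000 s
reaction-phase robot travel = 0.7500·0.3000 = 0.2250 m
robot under decel: 0.7500²/(2·1.5000) = 0.1875 m
human over T_r+T_s: 1.0000·(0.3000+0.5000) = 0.8000 m
residual clearance needed = 0.0200+0.0500+0.1000 = 0.1700 m
sum ≈ 0.2250+0.1875+0.8000+0.1700 ≈ 1.3825 m = S ✓

v_R_max = 3/4 m/s = 0.7500 m/s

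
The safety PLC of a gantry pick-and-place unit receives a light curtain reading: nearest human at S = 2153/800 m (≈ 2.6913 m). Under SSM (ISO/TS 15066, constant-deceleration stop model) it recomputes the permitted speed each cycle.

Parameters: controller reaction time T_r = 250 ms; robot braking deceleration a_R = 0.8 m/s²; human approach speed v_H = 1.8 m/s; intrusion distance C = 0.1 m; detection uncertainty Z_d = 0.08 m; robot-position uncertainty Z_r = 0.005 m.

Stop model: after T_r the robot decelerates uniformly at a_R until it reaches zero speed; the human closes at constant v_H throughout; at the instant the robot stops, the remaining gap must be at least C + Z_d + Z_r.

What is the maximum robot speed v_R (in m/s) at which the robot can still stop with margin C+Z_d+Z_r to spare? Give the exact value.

at the boundary: (5/8)·v² + (5/2)·v + (-329/160) = 0
  disc = (5/2)² − 4·(5/8)·(-329/160) = 729/64 ; √disc = 27/8
  v_R = (−(5/2) + 27/8) / (2·(5/8)) = 7/10 m/s
check:
stop time T_s = (7/10)/(4/5) = 0.8750 s
robot in T_r: 0.7000·0.2500 = 0.1750 m
robot covers 0.7000·0.8750 − ½·0.8000·0.8750² = 0.3063 m while stopping
human closes 1.8000·1.1250 = 2.0250 m
margins: 0.1000+0.0800+0.0050 = 0.1850 m
sum ≈ 0.1750+0.3063+2.0250+0.1850 ≈ 2.6913 m = S ✓

v_R_max = 7/10 m/s = 0.7000 m/s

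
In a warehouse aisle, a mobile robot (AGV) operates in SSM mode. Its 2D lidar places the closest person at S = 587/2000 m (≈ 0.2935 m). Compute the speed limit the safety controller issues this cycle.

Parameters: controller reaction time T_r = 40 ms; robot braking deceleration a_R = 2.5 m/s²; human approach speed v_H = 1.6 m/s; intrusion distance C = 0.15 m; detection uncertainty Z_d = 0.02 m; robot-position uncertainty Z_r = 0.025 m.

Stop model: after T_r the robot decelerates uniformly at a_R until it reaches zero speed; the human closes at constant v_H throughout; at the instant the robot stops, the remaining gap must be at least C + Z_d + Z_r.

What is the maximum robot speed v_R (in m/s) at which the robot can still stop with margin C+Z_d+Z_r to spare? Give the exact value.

v_R_max = 1/20 m/s = 0.0500 m/s

quadratic (1/5)·v² + (17/25)·v + (-69/2000) = 0
  disc = (17/25)² − 4·(1/5)·(-69/2000) = 49/100 ; √disc = 7/10
  v_R = (−(17/25) + 7/10) / (2·(1/5)) = 1/20 m/s
check:
T_s = v_R/a_R = (1/20)/(5/2) = 0.0200 s
robot in T_r: 0.0500·0.0400 = 0.0020 m
robot covers 0.0500·0.0200 − ½·2.5000·0.0200² = 0.0005 m while stopping
human over T_r+T_s: 1.6000·(0.0400+0.0200) = 0.0960 m
residual clearance needed = 0.1500+0.0200+0.0250 = 0.1950 m
sum ≈ 0.0020+0.0005+0.0960+0.1950 ≈ 0.2935 m = S ✓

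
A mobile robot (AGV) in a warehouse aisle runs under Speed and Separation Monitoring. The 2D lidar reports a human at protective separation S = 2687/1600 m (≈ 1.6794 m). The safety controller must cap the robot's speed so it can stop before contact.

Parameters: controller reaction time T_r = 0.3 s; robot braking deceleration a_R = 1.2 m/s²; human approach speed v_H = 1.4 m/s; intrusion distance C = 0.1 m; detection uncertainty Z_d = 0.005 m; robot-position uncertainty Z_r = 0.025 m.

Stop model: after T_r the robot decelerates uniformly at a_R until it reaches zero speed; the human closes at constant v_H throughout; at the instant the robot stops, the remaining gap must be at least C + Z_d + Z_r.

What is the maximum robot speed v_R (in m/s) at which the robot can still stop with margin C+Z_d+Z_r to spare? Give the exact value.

v_R_max = 13/20 m/s = 0.6500 m/s

at the boundary: (5/12)·v² + (22/15)·v + (-1807/1600) = 0
  disc = (22/15)² − 4·(5/12)·(-1807/1600) = 58081/14400 ; √disc = 241/120
  v_R = (−(22/15) + 241/120) / (2·(5/12)) = 13/20 m/s
check:
braking lasts T_s = (13/20)/(6/5) = 0.5417 s
reaction-phase robot travel = 0.6500·0.3000 = 0.1950 m
robot under decel: 0.6500²/(2·1.2000) = 0.1760 m
human over T_r+T_s: 1.4000·(0.3000+0.5417) = 1.1783 m
margins: 0.1000+0.0050+0.0250 = 0.1300 m
sum ≈ 0.1950+0.1760+1.1783+0.1300 ≈ 1.6794 m = S ✓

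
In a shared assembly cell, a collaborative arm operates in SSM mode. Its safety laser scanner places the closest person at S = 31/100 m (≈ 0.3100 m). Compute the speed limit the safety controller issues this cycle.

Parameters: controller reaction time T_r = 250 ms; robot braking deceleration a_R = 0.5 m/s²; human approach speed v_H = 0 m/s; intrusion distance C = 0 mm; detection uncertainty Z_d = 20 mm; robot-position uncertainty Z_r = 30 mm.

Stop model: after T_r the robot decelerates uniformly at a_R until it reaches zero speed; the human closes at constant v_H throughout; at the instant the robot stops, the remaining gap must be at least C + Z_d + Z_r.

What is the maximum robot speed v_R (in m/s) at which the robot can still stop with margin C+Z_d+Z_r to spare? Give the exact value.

quadratic (1)·v² + (1/4)·v + (-13/50) = 0
  disc = (1/4)² − 4·(1)·(-13/50) = 441/400 ; √disc = 21/20
  v_R = (−(1/4) + 21/20) / (2·(1)) = 2/5 m/s
check:
stop time T_s = (2/5)/(1/2) = 0.8000 s
reaction-phase robot travel = 0.4000·0.2500 = 0.1000 m
braking distance = 0.4000²/(2·0.5000) = 0.1600 m
person approaches 0.0000·(0.2500+0.8000) = 0.0000 m
C+Z_d+Z_r = 0.0000+0.0200+0.0300 = 0.0500 m
sum ≈ 0.1000+0.1600+0.0000+0.0500 ≈ 0.3100 m = S ✓

v_R_max = 2/5 m/s = 0.4000 m/s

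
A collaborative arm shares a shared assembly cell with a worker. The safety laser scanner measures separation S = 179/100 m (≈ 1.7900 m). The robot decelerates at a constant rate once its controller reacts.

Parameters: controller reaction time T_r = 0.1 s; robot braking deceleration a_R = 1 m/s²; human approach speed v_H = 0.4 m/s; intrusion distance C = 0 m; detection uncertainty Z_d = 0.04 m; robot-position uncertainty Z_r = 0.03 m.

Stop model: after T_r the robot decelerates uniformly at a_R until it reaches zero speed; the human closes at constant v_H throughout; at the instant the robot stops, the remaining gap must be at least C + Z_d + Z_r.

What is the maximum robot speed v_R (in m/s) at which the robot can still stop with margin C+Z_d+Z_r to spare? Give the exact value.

quadratic (1/2)·v² + (1/2)·v + (-42/25) = 0
  disc = (1/2)² − 4·(1/2)·(-42/25) = 361/100 ; √disc = 19/10
  v_R = (−(1/2) + 19/10) / (2·(1/2)) = 7/5 m/s
check:
T_s = v_R/a_R = (7/5)/1 = 1.4000 s
robot in T_r: 1.4000·0.1000 = 0.1400 m
braking distance = 1.4000²/(2·1.0000) = 0.9800 m
human closes 0.4000·1.5000 = 0.6000 m
C+Z_d+Z_r = 0.0000+0.0400+0.0300 = 0.0700 m
sum ≈ 0.1400+0.9800+0.6000+0.0700 ≈ 1.7900 m = S ✓

v_R_max = 7/5 m/s = 1.4000 m/s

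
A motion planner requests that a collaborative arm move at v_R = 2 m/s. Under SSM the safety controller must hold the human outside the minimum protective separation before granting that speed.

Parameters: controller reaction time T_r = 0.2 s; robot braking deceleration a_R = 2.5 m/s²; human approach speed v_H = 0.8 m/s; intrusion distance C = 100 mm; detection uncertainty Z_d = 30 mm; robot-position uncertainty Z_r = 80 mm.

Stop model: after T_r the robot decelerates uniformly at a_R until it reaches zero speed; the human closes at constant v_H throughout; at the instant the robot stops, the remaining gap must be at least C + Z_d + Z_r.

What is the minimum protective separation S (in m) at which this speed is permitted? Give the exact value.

braking lasts T_s = 2/(5/2) = 0.8000 s
reaction-phase robot travel = 2.0000·0.2000 = 0.4000 m
braking distance = 2.0000²/(2·2.5000) = 0.8000 m
person approaches 0.8000·(0.2000+0.8000) = 0.8000 m
C+Z_d+Z_r = 0.1000+0.0300+0.0800 = 0.2100 m
S_min ≈ 0.4000+0.8000+0.8000+0.2100  ⇒  S_min = 221/100 m

S_min = 221/100 m = 2.2100 m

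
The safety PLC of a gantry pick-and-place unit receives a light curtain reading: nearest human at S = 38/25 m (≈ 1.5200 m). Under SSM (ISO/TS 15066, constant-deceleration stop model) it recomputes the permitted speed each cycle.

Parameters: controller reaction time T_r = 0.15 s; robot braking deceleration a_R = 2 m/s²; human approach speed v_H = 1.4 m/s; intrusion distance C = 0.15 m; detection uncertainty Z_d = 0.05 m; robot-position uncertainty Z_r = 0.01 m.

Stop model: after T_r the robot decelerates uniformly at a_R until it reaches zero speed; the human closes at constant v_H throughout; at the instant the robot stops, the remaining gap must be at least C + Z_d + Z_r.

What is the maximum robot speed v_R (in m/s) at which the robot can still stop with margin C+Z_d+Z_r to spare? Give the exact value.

quadratic (1/4)·v² + (17/20)·v + (-11/10) = 0
  disc = (17/20)² − 4·(1/4)·(-11/10) = 729/400 ; √disc = 27/20
  v_R = (−(17/20) + 27/20) / (2·(1/4)) = 1 m/s
check:
T_s = v_R/a_R = 1/2 = 0.5000 s
robot covers v_R·T_r = 1.0000·0.1500 = 0.1500 m before braking
robot covers 1.0000·0.5000 − ½·2.0000·0.5000² = 0.2500 m while stopping
human closes 1.4000·0.6500 = 0.9100 m
C+Z_d+Z_r = 0.1500+0.0500+0.0100 = 0.2100 m
sum ≈ 0.1500+0.2500+0.9100+0.2100 ≈ 1.5200 m = S ✓

v_R_max = 1 m/s = 1.0000 m/s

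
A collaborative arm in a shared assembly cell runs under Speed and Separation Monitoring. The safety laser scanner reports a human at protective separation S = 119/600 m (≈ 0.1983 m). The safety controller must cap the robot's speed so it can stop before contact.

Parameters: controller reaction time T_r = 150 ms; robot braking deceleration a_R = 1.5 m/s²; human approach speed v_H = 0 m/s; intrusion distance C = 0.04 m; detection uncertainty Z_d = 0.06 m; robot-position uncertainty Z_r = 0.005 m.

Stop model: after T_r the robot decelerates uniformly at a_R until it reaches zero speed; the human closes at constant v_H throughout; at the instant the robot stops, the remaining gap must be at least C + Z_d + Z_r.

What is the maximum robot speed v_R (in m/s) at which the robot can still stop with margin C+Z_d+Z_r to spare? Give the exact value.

v_R_max = 7/20 m/s = 0.3500 m/s

collect terms ⇒ (1/3)·v_R² + (3/20)·v_R + (-7/75) = 0
  disc = (3/20)² − 4·(1/3)·(-7/75) = 529/3600 ; √disc = 23/60
  v_R = (−(3/20) + 23/60) / (2·(1/3)) = 7/20 m/s
check:
stop time T_s = (7/20)/(3/2) = 0.2333 s
reaction-phase robot travel = 0.3500·0.1500 = 0.0525 m
braking distance = 0.3500²/(2·1.5000) = 0.0408 m
human closes 0.0000·0.3833 = 0.0000 m
residual clearance needed = 0.0400+0.0600+0.0050 = 0.1050 m
sum ≈ 0.0525+0.0408+0.0000+0.1050 ≈ 0.1983 m = S ✓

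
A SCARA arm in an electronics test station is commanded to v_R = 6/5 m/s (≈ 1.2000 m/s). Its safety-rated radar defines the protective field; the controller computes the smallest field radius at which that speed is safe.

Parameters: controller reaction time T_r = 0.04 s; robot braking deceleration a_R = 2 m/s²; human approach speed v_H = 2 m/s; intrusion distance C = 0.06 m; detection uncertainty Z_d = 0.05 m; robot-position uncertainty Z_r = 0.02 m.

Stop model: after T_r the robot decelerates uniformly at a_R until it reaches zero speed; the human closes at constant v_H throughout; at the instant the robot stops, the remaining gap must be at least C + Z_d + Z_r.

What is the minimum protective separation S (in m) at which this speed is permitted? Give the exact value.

braking lasts T_s = (6/5)/2 = 0.6000 s
robot covers v_R·T_r = 1.2000·0.0400 = 0.0480 m before braking
robot covers 1.2000·0.6000 − ½·2.0000·0.6000² = 0.3600 m while stopping
human closes 2.0000·0.6400 = 1.2800 m
margins: 0.0600+0.0500+0.0200 = 0.1300 m
S_min ≈ 0.0480+0.3600+1.2800+0.1300  ⇒  S_min = 909/500 m

S_min = 909/500 m = 1.8180 m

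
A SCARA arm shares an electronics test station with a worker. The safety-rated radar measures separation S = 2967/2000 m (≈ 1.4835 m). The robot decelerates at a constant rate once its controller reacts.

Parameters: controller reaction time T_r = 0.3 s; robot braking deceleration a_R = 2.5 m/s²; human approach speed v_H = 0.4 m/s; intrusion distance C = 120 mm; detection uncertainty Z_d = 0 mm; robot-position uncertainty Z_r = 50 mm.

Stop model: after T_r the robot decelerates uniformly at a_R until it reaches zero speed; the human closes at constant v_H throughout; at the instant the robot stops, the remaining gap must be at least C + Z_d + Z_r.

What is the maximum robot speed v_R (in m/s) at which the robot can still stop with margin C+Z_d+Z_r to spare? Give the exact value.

quadratic (1/5)·v² + (23/50)·v + (-2387/2000) = 0
  disc = (23/50)² − 4·(1/5)·(-2387/2000) = 729/625 ; √disc = 27/25
  v_R = (−(23/50) + 27/25) / (2·(1/5)) = 31/20 m/s
check:
stop time T_s = (31/20)/(5/2) = 0.6200 s
robot in T_r: 1.5500·0.3000 = 0.4650 m
robot covers 1.5500·0.6200 − ½·2.5000·0.6200² = 0.4805 m while stopping
human over T_r+T_s: 0.4000·(0.3000+0.6200) = 0.3680 m
residual clearance needed = 0.1200+0.0000+0.0500 = 0.1700 m
sum ≈ 0.4650+0.4805+0.3680+0.1700 ≈ 1.4835 m = S ✓

v_R_max = 31/20 m/s = 1.5500 m/s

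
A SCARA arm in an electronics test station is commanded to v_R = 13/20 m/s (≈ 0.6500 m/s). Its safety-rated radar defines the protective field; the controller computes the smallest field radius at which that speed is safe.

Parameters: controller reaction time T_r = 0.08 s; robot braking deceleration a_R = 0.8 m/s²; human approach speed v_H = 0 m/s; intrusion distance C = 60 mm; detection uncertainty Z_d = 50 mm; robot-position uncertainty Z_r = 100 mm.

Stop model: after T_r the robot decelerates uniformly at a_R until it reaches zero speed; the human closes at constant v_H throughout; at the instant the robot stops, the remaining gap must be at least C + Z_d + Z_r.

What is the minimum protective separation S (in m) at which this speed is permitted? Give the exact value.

S_min = 8417/16000 m = 0.5261 m

T_s = v_R/a_R = (13/20)/(4/5) = 0.8125 s
robot in T_r: 0.6500·0.0800 = 0.0520 m
robot covers 0.6500·0.8125 − ½·0.8000·0.8125² = 0.2641 m while stopping
human closes 0.0000·0.8925 = 0.0000 m
C+Z_d+Z_r = 0.0600+0.0500+0.1000 = 0.2100 m
S_min ≈ 0.0520+0.2641+0.0000+0.2100  ⇒  S_min = 8417/16000 m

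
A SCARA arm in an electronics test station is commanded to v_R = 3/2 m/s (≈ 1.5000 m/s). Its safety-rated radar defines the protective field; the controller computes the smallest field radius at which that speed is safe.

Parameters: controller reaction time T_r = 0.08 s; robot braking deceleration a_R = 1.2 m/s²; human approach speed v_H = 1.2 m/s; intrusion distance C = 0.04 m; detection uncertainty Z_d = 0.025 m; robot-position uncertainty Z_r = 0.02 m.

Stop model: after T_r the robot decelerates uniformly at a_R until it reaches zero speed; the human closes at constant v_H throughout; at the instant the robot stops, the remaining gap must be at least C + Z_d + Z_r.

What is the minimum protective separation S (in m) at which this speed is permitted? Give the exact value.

S_min = 5477/2000 m = 2.7385 m

stop time T_s = (3/2)/(6/5) = 1.2500 s
robot in T_r: 1.5000·0.0800 = 0.1200 m
robot covers 1.5000·1.2500 − ½·1.2000·1.2500² = 0.9375 m while stopping
person approaches 1.2000·(0.0800+1.2500) = 1.5960 m
residual clearance needed = 0.0400+0.0250+0.0200 = 0.0850 m
S_min ≈ 0.1200+0.9375+1.5960+0.0850  ⇒  S_min = 5477/2000 m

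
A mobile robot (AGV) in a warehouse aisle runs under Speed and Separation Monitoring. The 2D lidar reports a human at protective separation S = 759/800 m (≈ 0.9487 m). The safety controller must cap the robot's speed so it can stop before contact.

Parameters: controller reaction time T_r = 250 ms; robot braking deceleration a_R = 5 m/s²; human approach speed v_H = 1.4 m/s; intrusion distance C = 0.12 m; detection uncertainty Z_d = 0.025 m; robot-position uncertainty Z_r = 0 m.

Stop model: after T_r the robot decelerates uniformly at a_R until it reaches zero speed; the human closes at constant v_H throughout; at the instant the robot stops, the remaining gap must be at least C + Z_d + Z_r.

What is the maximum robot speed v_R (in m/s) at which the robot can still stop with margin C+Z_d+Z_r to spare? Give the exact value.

v_R_max = 3/4 m/s = 0.7500 m/s

quadratic (1/10)·v² + (53/100)·v + (-363/800) = 0
  disc = (53/100)² − 4·(1/10)·(-363/800) = 289/625 ; √disc = 17/25
  v_R = (−(53/100) + 17/25) / (2·(1/10)) = 3/4 m/s
check:
T_s = v_R/a_R = (3/4)/5 = 0.1500 s
reaction-phase robot travel = 0.7500·0.2500 = 0.1875 m
robot under decel: 0.7500²/(2·5.0000) = 0.0563 m
person approaches 1.4000·(0.2500+0.1500) = 0.5600 m
C+Z_d+Z_r = 0.1200+0.0250+0.0000 = 0.1450 m
sum ≈ 0.1875+0.0563+0.5600+0.1450 ≈ 0.9487 m = S ✓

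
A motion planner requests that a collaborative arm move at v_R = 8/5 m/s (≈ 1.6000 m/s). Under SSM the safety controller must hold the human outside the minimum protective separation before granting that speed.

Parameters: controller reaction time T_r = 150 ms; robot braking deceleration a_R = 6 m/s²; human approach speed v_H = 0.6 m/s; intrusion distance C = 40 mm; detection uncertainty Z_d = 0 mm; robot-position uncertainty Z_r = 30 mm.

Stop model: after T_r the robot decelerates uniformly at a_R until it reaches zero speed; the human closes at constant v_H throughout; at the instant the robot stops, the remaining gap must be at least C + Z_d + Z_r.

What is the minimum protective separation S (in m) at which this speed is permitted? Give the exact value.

S_min = 58/75 m = 0.7733 m

braking lasts T_s = (8/5)/6 = 0.2667 s
robot covers v_R·T_r = 1.6000·0.1500 = 0.2400 m before braking
robot covers 1.6000·0.2667 − ½·6.0000·0.2667² = 0.2133 m while stopping
human over T_r+T_s: 0.6000·(0.1500+0.2667) = 0.2500 m
residual clearance needed = 0.0400+0.0000+0.0300 = 0.0700 m
S_min ≈ 0.2400+0.2133+0.2500+0.0700  ⇒  S_min = 58/75 m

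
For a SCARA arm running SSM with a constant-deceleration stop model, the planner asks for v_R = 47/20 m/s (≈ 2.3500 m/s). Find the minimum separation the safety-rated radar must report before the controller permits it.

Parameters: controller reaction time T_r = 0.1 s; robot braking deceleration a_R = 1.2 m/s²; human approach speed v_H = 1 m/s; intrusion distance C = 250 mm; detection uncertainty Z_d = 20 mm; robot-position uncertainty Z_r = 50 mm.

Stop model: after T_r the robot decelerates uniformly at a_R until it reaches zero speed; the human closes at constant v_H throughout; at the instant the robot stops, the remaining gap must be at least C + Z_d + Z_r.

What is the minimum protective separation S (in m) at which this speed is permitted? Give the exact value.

braking lasts T_s = (47/20)/(6/5) = 1.9583 s
reaction-phase robot travel = 2.3500·0.1000 = 0.2350 m
robot covers 2.3500·1.9583 − ½·1.2000·1.9583² = 2.3010 m while stopping
human closes 1.0000·2.0583 = 2.0583 m
C+Z_d+Z_r = 0.2500+0.0200+0.0500 = 0.3200 m
S_min ≈ 0.2350+2.3010+2.0583+0.3200  ⇒  S_min = 7863/1600 m

S_min = 7863/1600 m = 4.9144 m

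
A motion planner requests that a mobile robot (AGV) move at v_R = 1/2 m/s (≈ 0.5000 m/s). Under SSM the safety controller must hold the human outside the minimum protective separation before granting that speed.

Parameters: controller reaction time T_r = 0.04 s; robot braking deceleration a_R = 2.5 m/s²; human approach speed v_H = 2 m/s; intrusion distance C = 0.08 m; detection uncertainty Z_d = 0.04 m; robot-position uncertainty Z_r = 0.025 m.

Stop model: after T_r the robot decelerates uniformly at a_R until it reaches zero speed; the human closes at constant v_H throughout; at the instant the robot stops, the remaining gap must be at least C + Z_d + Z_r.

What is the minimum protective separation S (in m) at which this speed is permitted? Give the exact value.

T_s = v_R/a_R = (1/2)/(5/2) = 0.2000 s
reaction-phase robot travel = 0.5000·0.0400 = 0.0200 m
robot covers 0.5000·0.2000 − ½·2.5000·0.2000² = 0.0500 m while stopping
person approaches 2.0000·(0.0400+0.2000) = 0.4800 m
margins: 0.0800+0.0400+0.0250 = 0.1450 m
S_min ≈ 0.0200+0.0500+0.4800+0.1450  ⇒  S_min = 139/200 m

S_min = 139/200 m = 0.6950 m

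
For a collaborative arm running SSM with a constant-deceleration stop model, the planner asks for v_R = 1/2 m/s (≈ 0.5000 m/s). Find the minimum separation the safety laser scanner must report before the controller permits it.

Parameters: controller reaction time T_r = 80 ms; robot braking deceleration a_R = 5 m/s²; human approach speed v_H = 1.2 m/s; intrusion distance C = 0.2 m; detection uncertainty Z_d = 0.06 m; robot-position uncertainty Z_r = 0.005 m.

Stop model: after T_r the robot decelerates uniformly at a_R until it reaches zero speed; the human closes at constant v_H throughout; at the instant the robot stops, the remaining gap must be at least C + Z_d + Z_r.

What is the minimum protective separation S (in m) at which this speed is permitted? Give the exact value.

stop time T_s = (1/2)/5 = 0.1000 s
robot covers v_R·T_r = 0.5000·0.0800 = 0.0400 m before braking
robot covers 0.5000·0.1000 − ½·5.0000·0.1000² = 0.0250 m while stopping
human closes 1.2000·0.1800 = 0.2160 m
C+Z_d+Z_r = 0.2000+0.0600+0.0050 = 0.2650 m
S_min ≈ 0.0400+0.0250+0.2160+0.2650  ⇒  S_min = 273/500 m

S_min = 273/500 m = 0.5460 m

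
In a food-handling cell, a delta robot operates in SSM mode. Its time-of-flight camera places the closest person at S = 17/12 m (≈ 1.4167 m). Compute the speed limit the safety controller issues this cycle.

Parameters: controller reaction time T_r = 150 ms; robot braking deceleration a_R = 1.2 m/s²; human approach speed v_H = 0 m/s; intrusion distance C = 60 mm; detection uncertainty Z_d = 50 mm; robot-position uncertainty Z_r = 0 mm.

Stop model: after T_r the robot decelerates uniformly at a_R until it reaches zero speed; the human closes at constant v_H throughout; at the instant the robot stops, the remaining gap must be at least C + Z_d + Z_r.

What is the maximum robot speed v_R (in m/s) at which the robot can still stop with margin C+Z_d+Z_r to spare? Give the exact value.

v_R_max = 8/5 m/s = 1.6000 m/s

quadratic (5/12)·v² + (3/20)·v + (-98/75) = 0
  disc = (3/20)² − 4·(5/12)·(-98/75) = 7921/3600 ; √disc = 89/60
  v_R = (−(3/20) + 89/60) / (2·(5/12)) = 8/5 m/s
check:
braking lasts T_s = (8/5)/(6/5) = 1.3333 s
robot in T_r: 1.6000·0.1500 = 0.2400 m
braking distance = 1.6000²/(2·1.2000) = 1.0667 m
human over T_r+T_s: 0.0000·(0.1500+1.3333) = 0.0000 m
margins: 0.0600+0.0500+0.0000 = 0.1100 m
sum ≈ 0.2400+1.0667+0.0000+0.1100 ≈ 1.4167 m = S ✓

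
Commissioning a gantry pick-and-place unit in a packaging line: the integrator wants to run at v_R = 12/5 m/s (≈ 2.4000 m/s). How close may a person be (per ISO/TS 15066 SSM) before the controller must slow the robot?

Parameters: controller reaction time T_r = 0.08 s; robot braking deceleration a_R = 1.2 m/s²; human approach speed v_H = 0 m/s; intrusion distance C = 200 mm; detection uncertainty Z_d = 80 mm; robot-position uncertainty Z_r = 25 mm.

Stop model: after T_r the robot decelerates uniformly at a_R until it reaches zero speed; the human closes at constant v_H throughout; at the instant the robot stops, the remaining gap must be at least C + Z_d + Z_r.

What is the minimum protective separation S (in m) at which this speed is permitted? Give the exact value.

stop time T_s = (12/5)/(6/5) = 2.0000 s
robot in T_r: 2.4000·0.0800 = 0.1920 m
robot under decel: 2.4000²/(2·1.2000) = 2.4000 m
person approaches 0.0000·(0.0800+2.0000) = 0.0000 m
residual clearance needed = 0.2000+0.0800+0.0250 = 0.3050 m
S_min ≈ 0.1920+2.4000+0.0000+0.3050  ⇒  S_min = 2897/1000 m

S_min = 2897/1000 m = 2.8970 m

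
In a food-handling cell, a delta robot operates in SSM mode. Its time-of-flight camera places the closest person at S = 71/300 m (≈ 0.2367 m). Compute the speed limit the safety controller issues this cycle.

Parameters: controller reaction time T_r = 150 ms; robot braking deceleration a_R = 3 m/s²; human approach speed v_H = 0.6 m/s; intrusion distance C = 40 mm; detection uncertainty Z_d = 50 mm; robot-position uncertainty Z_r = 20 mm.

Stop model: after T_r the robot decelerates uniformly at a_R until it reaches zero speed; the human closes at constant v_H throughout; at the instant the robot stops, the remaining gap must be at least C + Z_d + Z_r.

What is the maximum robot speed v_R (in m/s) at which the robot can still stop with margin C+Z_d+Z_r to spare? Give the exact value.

v_R_max = 1/10 m/s = 0.1000 m/s

quadratic (1/6)·v² + (7/20)·v + (-11/300) = 0
  disc = (7/20)² − 4·(1/6)·(-11/300) = 529/3600 ; √disc = 23/60
  v_R = (−(7/20) + 23/60) / (2·(1/6)) = 1/10 m/s
check:
T_s = v_R/a_R = (1/10)/3 = 0.0333 s
robot covers v_R·T_r = 0.1000·0.1500 = 0.0150 m before braking
braking distance = 0.1000²/(2·3.0000) = 0.0017 m
person approaches 0.6000·(0.1500+0.0333) = 0.1100 m
margins: 0.0400+0.0500+0.0200 = 0.1100 m
sum ≈ 0.0150+0.0017+0.1100+0.1100 ≈ 0.2367 m = S ✓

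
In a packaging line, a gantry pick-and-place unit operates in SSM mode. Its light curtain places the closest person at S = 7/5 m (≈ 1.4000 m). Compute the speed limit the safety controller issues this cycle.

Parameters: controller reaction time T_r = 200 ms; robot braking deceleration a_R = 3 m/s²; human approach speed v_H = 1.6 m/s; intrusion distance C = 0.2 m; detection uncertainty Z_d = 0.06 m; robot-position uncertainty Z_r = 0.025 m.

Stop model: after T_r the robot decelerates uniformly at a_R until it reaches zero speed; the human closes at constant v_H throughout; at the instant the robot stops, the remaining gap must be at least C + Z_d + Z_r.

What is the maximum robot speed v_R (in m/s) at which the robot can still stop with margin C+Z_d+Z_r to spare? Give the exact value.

quadratic (1/6)·v² + (11/15)·v + (-159/200) = 0
  disc = (11/15)² − 4·(1/6)·(-159/200) = 961/900 ; √disc = 31/30
  v_R = (−(11/15) + 31/30) / (2·(1/6)) = 9/10 m/s
check:
T_s = v_R/a_R = (9/10)/3 = 0.3000 s
reaction-phase robot travel = 0.9000·0.2000 = 0.1800 m
robot under decel: 0.9000²/(2·3.0000) = 0.1350 m
person approaches 1.6000·(0.2000+0.3000) = 0.8000 m
C+Z_d+Z_r = 0.2000+0.0600+0.0250 = 0.2850 m
sum ≈ 0.1800+0.1350+0.8000+0.2850 ≈ 1.4000 m = S ✓

v_R_max = 9/10 m/s = 0.9000 m/s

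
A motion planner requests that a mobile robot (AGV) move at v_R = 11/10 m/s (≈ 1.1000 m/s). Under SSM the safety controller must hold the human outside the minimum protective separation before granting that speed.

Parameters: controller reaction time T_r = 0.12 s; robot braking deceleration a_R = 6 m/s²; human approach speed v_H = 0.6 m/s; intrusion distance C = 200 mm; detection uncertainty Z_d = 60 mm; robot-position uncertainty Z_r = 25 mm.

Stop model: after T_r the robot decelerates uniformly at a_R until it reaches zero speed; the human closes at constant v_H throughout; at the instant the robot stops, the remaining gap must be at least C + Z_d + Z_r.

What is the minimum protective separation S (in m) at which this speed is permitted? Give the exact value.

T_s = v_R/a_R = (11/10)/6 = 0.1833 s
reaction-phase robot travel = 1.1000·0.1200 = 0.1320 m
robot covers 1.1000·0.1833 − ½·6.0000·0.1833² = 0.1008 m while stopping
human over T_r+T_s: 0.6000·(0.1200+0.1833) = 0.1820 m
margins: 0.2000+0.0600+0.0250 = 0.2850 m
S_min ≈ 0.1320+0.1008+0.1820+0.2850  ⇒  S_min = 4199/6000 m

S_min = 4199/6000 m = 0.6998 m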